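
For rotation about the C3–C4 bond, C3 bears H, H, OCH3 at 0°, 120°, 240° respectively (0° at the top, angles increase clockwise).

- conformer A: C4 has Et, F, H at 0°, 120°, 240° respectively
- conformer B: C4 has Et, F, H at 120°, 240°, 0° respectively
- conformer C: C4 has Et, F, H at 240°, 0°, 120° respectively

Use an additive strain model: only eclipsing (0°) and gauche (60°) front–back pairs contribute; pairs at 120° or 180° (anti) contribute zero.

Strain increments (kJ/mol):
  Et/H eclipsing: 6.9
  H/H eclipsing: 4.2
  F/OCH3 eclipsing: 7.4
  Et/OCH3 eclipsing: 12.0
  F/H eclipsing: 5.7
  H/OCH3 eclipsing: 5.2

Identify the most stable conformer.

A (eclipsed): H(0°)/Et(0°) eclipsed 6.9; H(120°)/F(120°) eclipsed 5.7; OCH3(240°)/H(240°) eclipsed 5.2 → 17.8 kJ/mol.
B (eclipsed): H(0°)/H(0°) eclipsed 4.2; H(120°)/Et(120°) eclipsed 6.9; OCH3(240°)/F(240°) eclipsed 7.4 → 18.5 kJ/mol.
C (eclipsed): H(0°)/F(0°) eclipsed 5.7; H(120°)/H(120°) eclipsed 4.2; OCH3(240°)/Et(240°) eclipsed 12.0 → 21.9 kJ/mol.
A has the lowest total (17.8 kJ/mol).

A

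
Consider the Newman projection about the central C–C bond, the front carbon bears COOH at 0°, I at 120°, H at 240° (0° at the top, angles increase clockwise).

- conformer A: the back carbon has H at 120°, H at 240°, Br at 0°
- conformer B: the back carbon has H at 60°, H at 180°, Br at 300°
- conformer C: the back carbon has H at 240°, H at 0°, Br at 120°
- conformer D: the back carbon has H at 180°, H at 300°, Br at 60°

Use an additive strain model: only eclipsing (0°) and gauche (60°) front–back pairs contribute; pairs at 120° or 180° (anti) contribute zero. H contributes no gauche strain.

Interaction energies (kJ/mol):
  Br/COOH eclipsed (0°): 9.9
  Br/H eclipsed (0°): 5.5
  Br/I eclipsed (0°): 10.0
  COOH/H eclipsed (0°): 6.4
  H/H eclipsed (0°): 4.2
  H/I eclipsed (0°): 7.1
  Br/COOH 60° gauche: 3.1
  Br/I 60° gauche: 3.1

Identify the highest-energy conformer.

A

A (eclipsed): COOH(0°)/Br(0°) eclipsed 9.9; I(120°)/H(120°) eclipsed 7.1; H(240°)/H(240°) eclipsed 4.2 → 21.2 kJ/mol.
B (staggered): COOH(0°)/Br(300°) gauche 3.1 → 3.1 kJ/mol.
C (eclipsed): COOH(0°)/H(0°) eclipsed 6.4; I(120°)/Br(120°) eclipsed 10.0; H(240°)/H(240°) eclipsed 4.2 → 20.6 kJ/mol.
D (staggered): COOH(0°)/Br(60°) gauche 3.1; I(120°)/Br(60°) gauche 3.1 → 6.2 kJ/mol.
A has the highest total (21.2 kJ/mol).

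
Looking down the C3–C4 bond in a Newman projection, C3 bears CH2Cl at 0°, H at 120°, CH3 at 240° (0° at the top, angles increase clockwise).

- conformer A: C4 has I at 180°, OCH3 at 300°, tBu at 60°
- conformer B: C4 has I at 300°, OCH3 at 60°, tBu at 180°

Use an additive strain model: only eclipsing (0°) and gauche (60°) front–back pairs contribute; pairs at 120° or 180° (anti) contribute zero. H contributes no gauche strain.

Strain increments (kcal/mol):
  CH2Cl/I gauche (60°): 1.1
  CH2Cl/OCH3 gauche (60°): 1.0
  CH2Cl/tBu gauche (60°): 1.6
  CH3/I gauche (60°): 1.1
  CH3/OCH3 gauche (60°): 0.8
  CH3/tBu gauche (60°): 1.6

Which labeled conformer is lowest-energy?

A

A (staggered): CH2Cl(0°)/OCH3(300°) gauche 1.0; CH2Cl(0°)/tBu(60°) gauche 1.6; CH3(240°)/I(180°) gauche 1.1; CH3(240°)/OCH3(300°) gauche 0.8 → 4.5 kcal/mol.
B (staggered): CH2Cl(0°)/I(300°) gauche 1.1; CH2Cl(0°)/OCH3(60°) gauche 1.0; CH3(240°)/I(300°) gauche 1.1; CH3(240°)/tBu(180°) gauche 1.6 → 4.8 kcal/mol.
A has the lowest total (4.5 kcal/mol).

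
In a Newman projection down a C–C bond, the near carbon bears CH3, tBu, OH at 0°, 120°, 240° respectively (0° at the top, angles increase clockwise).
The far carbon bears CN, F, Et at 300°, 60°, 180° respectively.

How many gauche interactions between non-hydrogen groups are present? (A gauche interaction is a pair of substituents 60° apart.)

Non-H gauche pairs: CH3(0°)/CN(300°); CH3(0°)/F(60°); tBu(120°)/F(60°); tBu(120°)/Et(180°); OH(240°)/CN(300°); OH(240°)/Et(180°) — 6 interactions.

6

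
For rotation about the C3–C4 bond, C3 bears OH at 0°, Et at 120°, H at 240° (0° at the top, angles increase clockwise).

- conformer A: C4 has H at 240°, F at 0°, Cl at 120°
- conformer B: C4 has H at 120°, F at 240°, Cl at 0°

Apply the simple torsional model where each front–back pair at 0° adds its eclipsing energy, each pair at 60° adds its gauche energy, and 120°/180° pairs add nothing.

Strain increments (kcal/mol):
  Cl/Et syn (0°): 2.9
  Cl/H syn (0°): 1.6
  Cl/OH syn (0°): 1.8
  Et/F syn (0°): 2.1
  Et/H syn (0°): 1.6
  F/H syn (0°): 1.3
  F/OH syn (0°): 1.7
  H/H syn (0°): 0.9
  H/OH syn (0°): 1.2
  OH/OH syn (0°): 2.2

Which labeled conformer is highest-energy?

A (eclipsed): OH(0°)/F(0°) eclipsed 1.7; Et(120°)/Cl(120°) eclipsed 2.9; H(240°)/H(240°) eclipsed 0.9 → 5.5 kcal/mol.
B (eclipsed): OH(0°)/Cl(0°) eclipsed 1.8; Et(120°)/H(120°) eclipsed 1.6; H(240°)/F(240°) eclipsed 1.3 → 4.7 kcal/mol.
A has the highest total (5.5 kcal/mol).

A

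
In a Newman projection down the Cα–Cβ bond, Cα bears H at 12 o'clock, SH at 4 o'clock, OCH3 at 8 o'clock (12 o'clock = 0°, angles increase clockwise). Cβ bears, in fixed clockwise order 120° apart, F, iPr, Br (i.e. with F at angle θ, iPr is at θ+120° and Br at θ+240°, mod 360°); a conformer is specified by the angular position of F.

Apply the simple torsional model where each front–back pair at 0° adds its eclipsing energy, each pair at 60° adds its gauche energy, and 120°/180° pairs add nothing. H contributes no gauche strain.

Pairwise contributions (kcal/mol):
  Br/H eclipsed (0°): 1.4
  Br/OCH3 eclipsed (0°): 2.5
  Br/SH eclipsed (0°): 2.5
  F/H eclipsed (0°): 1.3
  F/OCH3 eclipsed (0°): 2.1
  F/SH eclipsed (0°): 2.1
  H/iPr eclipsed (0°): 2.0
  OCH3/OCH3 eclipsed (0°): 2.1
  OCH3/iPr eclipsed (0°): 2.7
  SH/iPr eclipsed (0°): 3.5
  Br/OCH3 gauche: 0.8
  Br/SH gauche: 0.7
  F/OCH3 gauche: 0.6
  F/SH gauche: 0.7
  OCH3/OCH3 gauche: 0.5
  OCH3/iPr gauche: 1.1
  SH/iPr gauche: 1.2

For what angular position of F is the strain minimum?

F at 0° (eclipsed): H(0°)/F(0°) eclipsed 1.3; SH(120°)/iPr(120°) eclipsed 3.5; OCH3(240°)/Br(240°) eclipsed 2.5 → 7.3 kcal/mol.
F at 60° (staggered): SH(120°)/F(60°) gauche 0.7; SH(120°)/iPr(180°) gauche 1.2; OCH3(240°)/iPr(180°) gauche 1.1; OCH3(240°)/Br(300°) gauche 0.8 → 3.8 kcal/mol.
F at 120° (eclipsed): H(0°)/Br(0°) eclipsed 1.4; SH(120°)/F(120°) eclipsed 2.1; OCH3(240°)/iPr(240°) eclipsed 2.7 → 6.2 kcal/mol.
F at 180° (staggered): SH(120°)/F(180°) gauche 0.7; SH(120°)/Br(60°) gauche 0.7; OCH3(240°)/F(180°) gauche 0.6; OCH3(240°)/iPr(300°) gauche 1.1 → 3.1 kcal/mol.
F at 240° (eclipsed): H(0°)/iPr(0°) eclipsed 2.0; SH(120°)/Br(120°) eclipsed 2.5; OCH3(240°)/F(240°) eclipsed 2.1 → 6.6 kcal/mol.
F at 300° (staggered): SH(120°)/iPr(60°) gauche 1.2; SH(120°)/Br(180°) gauche 0.7; OCH3(240°)/F(300°) gauche 0.6; OCH3(240°)/Br(180°) gauche 0.8 → 3.3 kcal/mol.
The minimum (3.1 kcal/mol) occurs with F at 180°.

180°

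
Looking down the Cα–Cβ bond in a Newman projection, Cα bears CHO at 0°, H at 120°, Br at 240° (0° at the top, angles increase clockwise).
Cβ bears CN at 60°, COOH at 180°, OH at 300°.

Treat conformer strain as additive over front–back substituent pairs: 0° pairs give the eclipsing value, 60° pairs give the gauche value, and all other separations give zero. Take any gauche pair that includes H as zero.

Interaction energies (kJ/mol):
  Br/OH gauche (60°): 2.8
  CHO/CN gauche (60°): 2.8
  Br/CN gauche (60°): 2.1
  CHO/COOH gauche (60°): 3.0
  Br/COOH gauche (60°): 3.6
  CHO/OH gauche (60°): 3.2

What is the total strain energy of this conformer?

12.4 kJ/mol

This conformer (staggered): CHO–CN gauche, CHO–OH gauche, Br–COOH gauche, Br–OH gauche; 2.8 + 3.2 + 3.6 + 2.8 = 12.4 kJ/mol.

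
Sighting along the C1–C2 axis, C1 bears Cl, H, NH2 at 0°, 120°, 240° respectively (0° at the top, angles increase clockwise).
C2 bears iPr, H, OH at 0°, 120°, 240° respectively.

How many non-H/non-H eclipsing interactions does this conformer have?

2

Non-H eclipsing pairs: Cl(0°)/iPr(0°); NH2(240°)/OH(240°) — 2 interactions.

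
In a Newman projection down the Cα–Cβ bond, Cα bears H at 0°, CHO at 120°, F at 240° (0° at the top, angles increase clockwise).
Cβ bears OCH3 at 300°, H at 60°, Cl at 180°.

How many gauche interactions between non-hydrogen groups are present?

3

Non-H gauche pairs: CHO(120°)/Cl(180°); F(240°)/OCH3(300°); F(240°)/Cl(180°) — 3 interactions.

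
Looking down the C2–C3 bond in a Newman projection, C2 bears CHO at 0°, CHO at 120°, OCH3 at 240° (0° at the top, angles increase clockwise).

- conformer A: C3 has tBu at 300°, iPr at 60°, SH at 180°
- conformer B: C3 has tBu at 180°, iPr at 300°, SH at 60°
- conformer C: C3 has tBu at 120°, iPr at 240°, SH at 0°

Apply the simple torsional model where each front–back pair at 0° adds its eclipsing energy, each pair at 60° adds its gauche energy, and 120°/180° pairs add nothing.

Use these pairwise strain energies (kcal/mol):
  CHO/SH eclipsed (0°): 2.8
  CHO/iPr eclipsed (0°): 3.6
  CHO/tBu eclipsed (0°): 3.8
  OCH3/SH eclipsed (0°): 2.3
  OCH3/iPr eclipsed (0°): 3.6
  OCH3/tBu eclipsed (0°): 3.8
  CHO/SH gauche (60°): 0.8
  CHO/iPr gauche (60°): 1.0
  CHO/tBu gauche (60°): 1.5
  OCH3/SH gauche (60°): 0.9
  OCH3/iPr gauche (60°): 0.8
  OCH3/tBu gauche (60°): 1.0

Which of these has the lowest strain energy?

A is staggered. CHO at 0° is gauche with tBu at 300° (1.5); CHO at 0° is gauche with iPr at 60° (1.0); CHO at 120° is gauche with iPr at 60° (1.0); CHO at 120° is gauche with SH at 180° (0.8); OCH3 at 240° is gauche with tBu at 300° (1.0); OCH3 at 240° is gauche with SH at 180° (0.9). Total 6.2 kcal/mol.
B is staggered. CHO at 0° is gauche with iPr at 300° (1.0); CHO at 0° is gauche with SH at 60° (0.8); CHO at 120° is gauche with tBu at 180° (1.5); CHO at 120° is gauche with SH at 60° (0.8); OCH3 at 240° is gauche with tBu at 180° (1.0); OCH3 at 240° is gauche with iPr at 300° (0.8). Total 5.9 kcal/mol.
C is eclipsed. CHO at 0° is eclipsed with SH at 0° (2.8); CHO at 120° is eclipsed with tBu at 120° (3.8); OCH3 at 240° is eclipsed with iPr at 240° (3.6). Total 10.2 kcal/mol.
B has the lowest total (5.9 kcal/mol).

B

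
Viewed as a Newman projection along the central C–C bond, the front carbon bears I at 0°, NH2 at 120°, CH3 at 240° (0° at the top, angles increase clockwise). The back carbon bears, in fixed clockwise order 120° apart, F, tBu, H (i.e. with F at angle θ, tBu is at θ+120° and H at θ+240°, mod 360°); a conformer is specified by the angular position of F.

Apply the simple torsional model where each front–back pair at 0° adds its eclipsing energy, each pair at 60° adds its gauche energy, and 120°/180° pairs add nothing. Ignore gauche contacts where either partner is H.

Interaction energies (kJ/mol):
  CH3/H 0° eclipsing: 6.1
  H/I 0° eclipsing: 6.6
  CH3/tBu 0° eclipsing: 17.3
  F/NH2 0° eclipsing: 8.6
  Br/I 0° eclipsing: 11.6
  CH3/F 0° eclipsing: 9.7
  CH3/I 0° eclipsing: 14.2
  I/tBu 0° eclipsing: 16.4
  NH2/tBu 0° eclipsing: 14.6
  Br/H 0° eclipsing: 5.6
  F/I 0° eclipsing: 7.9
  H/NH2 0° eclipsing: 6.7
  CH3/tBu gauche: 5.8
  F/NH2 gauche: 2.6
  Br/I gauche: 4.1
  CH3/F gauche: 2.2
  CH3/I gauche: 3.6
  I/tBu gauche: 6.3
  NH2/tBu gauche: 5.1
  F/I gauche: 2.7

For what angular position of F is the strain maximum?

F at 0° (eclipsed): I(0°)/F(0°) eclipsed 7.9; NH2(120°)/tBu(120°) eclipsed 14.6; CH3(240°)/H(240°) eclipsed 6.1 → 28.6 kJ/mol.
F at 60° (staggered): I(0°)/F(60°) gauche 2.7; NH2(120°)/F(60°) gauche 2.6; NH2(120°)/tBu(180°) gauche 5.1; CH3(240°)/tBu(180°) gauche 5.8 → 16.2 kJ/mol.
F at 120° (eclipsed): I(0°)/H(0°) eclipsed 6.6; NH2(120°)/F(120°) eclipsed 8.6; CH3(240°)/tBu(240°) eclipsed 17.3 → 32.5 kJ/mol.
F at 180° (staggered): I(0°)/tBu(300°) gauche 6.3; NH2(120°)/F(180°) gauche 2.6; CH3(240°)/F(180°) gauche 2.2; CH3(240°)/tBu(300°) gauche 5.8 → 16.9 kJ/mol.
F at 240° (eclipsed): I(0°)/tBu(0°) eclipsed 16.4; NH2(120°)/H(120°) eclipsed 6.7; CH3(240°)/F(240°) eclipsed 9.7 → 32.8 kJ/mol.
F at 300° (staggered): I(0°)/F(300°) gauche 2.7; I(0°)/tBu(60°) gauche 6.3; NH2(120°)/tBu(60°) gauche 5.1; CH3(240°)/F(300°) gauche 2.2 → 16.3 kJ/mol.
The maximum (32.8 kJ/mol) occurs with F at 240°.

240°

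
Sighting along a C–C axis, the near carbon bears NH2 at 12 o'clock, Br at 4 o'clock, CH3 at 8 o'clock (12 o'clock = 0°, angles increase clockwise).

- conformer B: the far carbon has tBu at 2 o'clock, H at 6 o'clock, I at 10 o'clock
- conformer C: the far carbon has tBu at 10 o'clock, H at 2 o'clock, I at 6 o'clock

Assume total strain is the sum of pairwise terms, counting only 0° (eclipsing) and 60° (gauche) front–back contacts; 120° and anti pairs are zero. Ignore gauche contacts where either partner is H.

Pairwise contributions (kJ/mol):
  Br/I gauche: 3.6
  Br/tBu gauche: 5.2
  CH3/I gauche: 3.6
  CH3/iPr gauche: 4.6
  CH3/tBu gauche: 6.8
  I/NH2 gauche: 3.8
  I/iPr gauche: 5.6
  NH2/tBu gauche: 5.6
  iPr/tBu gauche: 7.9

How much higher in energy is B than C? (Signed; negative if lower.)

-1.4 kJ/mol

B (staggered): NH2–tBu gauche, NH2–I gauche, Br–tBu gauche, CH3–I gauche; 5.6 + 3.8 + 5.2 + 3.6 = 18.2 kJ/mol.
C (staggered): NH2–tBu gauche, Br–I gauche, CH3–tBu gauche, CH3–I gauche; 5.6 + 3.6 + 6.8 + 3.6 = 19.6 kJ/mol.
E(B) − E(C) = 18.2 − 19.6 = -1.4 kJ/mol.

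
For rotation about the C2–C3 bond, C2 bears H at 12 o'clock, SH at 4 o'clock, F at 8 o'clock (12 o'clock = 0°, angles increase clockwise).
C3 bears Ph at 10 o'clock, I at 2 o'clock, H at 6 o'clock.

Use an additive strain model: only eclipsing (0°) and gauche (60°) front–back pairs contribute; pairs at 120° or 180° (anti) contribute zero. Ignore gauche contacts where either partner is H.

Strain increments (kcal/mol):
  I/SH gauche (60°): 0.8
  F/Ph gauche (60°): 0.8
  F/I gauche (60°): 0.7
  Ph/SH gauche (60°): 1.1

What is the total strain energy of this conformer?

This conformer (staggered): SH–I gauche, F–Ph gauche; 0.8 + 0.8 = 1.6 kcal/mol.

1.6 kcal/mol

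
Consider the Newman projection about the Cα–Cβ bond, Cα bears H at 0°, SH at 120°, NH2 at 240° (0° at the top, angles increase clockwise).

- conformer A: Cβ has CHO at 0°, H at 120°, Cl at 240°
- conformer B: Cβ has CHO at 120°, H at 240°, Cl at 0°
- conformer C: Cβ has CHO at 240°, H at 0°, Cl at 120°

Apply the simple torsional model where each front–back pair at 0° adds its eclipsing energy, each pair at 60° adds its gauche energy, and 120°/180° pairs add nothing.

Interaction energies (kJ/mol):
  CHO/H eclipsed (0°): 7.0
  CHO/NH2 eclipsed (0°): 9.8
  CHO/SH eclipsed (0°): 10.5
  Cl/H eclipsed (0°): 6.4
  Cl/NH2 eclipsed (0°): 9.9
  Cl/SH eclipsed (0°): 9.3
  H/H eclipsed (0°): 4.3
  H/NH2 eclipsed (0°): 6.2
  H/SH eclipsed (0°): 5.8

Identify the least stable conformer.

A (eclipsed): H–CHO eclipsed, SH–H eclipsed, NH2–Cl eclipsed; 7.0 + 5.8 + 9.9 = 22.7 kJ/mol.
B (eclipsed): H–Cl eclipsed, SH–CHO eclipsed, NH2–H eclipsed; 6.4 + 10.5 + 6.2 = 23.1 kJ/mol.
C (eclipsed): H–H eclipsed, SH–Cl eclipsed, NH2–CHO eclipsed; 4.3 + 9.3 + 9.8 = 23.4 kJ/mol.
C has the highest total (23.4 kJ/mol).

C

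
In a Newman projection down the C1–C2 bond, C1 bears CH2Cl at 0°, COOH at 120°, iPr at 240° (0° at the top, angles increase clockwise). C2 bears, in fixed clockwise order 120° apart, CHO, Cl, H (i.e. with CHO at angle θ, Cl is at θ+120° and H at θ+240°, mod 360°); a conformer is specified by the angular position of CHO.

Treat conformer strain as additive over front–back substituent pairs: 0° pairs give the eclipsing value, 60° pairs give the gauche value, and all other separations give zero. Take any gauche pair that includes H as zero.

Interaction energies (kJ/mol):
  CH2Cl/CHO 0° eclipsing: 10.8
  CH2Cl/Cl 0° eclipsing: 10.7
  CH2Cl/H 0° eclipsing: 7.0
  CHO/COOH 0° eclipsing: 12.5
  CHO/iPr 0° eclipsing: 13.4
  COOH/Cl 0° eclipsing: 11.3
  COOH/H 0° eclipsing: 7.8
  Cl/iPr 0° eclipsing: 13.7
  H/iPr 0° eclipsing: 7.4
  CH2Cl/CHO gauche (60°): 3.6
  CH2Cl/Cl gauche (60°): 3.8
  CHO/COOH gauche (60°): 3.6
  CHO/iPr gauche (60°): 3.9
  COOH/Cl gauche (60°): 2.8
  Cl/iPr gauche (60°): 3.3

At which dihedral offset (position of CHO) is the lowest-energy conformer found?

CHO at 0° is eclipsed. CH2Cl at 0° is eclipsed with CHO at 0° (10.8); COOH at 120° is eclipsed with Cl at 120° (11.3); iPr at 240° is eclipsed with H at 240° (7.4). Total 29.5 kJ/mol.
CHO at 60° is staggered. CH2Cl at 0° is gauche with CHO at 60° (3.6); COOH at 120° is gauche with CHO at 60° (3.6); COOH at 120° is gauche with Cl at 180° (2.8); iPr at 240° is gauche with Cl at 180° (3.3). Total 13.3 kJ/mol.
CHO at 120° is eclipsed. CH2Cl at 0° is eclipsed with H at 0° (7.0); COOH at 120° is eclipsed with CHO at 120° (12.5); iPr at 240° is eclipsed with Cl at 240° (13.7). Total 33.2 kJ/mol.
CHO at 180° is staggered. CH2Cl at 0° is gauche with Cl at 300° (3.8); COOH at 120° is gauche with CHO at 180° (3.6); iPr at 240° is gauche with CHO at 180° (3.9); iPr at 240° is gauche with Cl at 300° (3.3). Total 14.6 kJ/mol.
CHO at 240° is eclipsed. CH2Cl at 0° is eclipsed with Cl at 0° (10.7); COOH at 120° is eclipsed with H at 120° (7.8); iPr at 240° is eclipsed with CHO at 240° (13.4). Total 31.9 kJ/mol.
CHO at 300° is staggered. CH2Cl at 0° is gauche with CHO at 300° (3.6); CH2Cl at 0° is gauche with Cl at 60° (3.8); COOH at 120° is gauche with Cl at 60° (2.8); iPr at 240° is gauche with CHO at 300° (3.9). Total 14.1 kJ/mol.
The minimum (13.3 kJ/mol) occurs with CHO at 60°.

60°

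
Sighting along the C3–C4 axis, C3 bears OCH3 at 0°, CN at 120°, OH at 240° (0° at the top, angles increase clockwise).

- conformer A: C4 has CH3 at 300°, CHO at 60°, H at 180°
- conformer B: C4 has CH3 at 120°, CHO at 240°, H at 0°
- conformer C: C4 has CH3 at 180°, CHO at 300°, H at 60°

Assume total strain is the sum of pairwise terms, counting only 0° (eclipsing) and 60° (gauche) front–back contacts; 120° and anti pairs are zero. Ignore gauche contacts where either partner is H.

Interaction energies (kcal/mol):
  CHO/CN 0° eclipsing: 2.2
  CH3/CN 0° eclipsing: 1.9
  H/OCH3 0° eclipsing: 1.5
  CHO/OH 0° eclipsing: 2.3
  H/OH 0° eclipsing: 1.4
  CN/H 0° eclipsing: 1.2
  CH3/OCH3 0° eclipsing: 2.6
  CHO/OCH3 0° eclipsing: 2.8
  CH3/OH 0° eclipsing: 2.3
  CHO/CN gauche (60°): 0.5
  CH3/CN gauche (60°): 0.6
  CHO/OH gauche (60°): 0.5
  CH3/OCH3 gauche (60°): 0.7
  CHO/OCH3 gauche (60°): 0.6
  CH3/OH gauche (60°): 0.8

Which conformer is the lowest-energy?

A (staggered): OCH3(0°)/CH3(300°) gauche 0.7; OCH3(0°)/CHO(60°) gauche 0.6; CN(120°)/CHO(60°) gauche 0.5; OH(240°)/CH3(300°) gauche 0.8 → 2.6 kcal/mol.
B (eclipsed): OCH3(0°)/H(0°) eclipsed 1.5; CN(120°)/CH3(120°) eclipsed 1.9; OH(240°)/CHO(240°) eclipsed 2.3 → 5.7 kcal/mol.
C (staggered): OCH3(0°)/CHO(300°) gauche 0.6; CN(120°)/CH3(180°) gauche 0.6; OH(240°)/CH3(180°) gauche 0.8; OH(240°)/CHO(300°) gauche 0.5 → 2.5 kcal/mol.
C has the lowest total (2.5 kcal/mol).

C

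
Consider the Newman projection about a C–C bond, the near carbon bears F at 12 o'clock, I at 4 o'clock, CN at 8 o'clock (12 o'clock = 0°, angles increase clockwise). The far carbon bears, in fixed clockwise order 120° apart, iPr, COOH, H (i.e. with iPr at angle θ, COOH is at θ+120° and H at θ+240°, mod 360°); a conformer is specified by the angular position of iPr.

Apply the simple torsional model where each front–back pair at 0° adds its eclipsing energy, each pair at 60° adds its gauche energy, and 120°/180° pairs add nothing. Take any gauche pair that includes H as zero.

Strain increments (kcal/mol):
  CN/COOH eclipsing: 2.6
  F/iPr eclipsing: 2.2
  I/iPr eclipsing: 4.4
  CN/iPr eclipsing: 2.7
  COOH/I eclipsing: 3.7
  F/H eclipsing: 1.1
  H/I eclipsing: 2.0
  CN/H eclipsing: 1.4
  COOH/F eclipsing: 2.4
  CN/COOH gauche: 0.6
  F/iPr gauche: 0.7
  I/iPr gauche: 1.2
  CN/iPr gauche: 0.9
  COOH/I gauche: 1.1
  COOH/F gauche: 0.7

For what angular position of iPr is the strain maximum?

iPr at 0° (eclipsed): F–iPr eclipsed, I–COOH eclipsed, CN–H eclipsed; 2.2 + 3.7 + 1.4 = 7.3 kcal/mol.
iPr at 60° (staggered): F–iPr gauche, I–iPr gauche, I–COOH gauche, CN–COOH gauche; 0.7 + 1.2 + 1.1 + 0.6 = 3.6 kcal/mol.
iPr at 120° (eclipsed): F–H eclipsed, I–iPr eclipsed, CN–COOH eclipsed; 1.1 + 4.4 + 2.6 = 8.1 kcal/mol.
iPr at 180° (staggered): F–COOH gauche, I–iPr gauche, CN–iPr gauche, CN–COOH gauche; 0.7 + 1.2 + 0.9 + 0.6 = 3.4 kcal/mol.
iPr at 240° (eclipsed): F–COOH eclipsed, I–H eclipsed, CN–iPr eclipsed; 2.4 + 2.0 + 2.7 = 7.1 kcal/mol.
iPr at 300° (staggered): F–iPr gauche, F–COOH gauche, I–COOH gauche, CN–iPr gauche; 0.7 + 0.7 + 1.1 + 0.9 = 3.4 kcal/mol.
The maximum (8.1 kcal/mol) occurs with iPr at 120°.

120°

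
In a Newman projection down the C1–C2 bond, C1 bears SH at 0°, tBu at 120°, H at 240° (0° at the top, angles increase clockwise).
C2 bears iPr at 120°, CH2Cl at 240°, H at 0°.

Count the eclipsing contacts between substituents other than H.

1

Non-H eclipsing pairs: tBu(120°)/iPr(120°) — 1 interaction.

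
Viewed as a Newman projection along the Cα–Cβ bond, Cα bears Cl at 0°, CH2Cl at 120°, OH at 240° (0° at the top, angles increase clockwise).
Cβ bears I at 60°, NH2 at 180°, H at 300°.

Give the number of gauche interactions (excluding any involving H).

4

Non-H gauche pairs: Cl(0°)/I(60°); CH2Cl(120°)/I(60°); CH2Cl(120°)/NH2(180°); OH(240°)/NH2(180°) — 4 interactions.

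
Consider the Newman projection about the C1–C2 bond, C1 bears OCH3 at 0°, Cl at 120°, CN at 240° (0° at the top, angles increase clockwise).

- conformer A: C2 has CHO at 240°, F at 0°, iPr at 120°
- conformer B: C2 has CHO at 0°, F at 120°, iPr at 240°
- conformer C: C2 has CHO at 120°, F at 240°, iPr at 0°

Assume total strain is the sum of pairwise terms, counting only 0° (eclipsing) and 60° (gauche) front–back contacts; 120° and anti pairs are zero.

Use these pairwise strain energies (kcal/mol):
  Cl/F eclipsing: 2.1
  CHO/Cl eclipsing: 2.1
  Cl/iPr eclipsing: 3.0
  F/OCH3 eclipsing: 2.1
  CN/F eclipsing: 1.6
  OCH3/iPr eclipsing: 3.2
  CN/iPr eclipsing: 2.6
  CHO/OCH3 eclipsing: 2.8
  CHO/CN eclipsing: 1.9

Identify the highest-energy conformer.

A (eclipsed): OCH3(0°)/F(0°) eclipsed 2.1; Cl(120°)/iPr(120°) eclipsed 3.0; CN(240°)/CHO(240°) eclipsed 1.9 → 7.0 kcal/mol.
B (eclipsed): OCH3(0°)/CHO(0°) eclipsed 2.8; Cl(120°)/F(120°) eclipsed 2.1; CN(240°)/iPr(240°) eclipsed 2.6 → 7.5 kcal/mol.
C (eclipsed): OCH3(0°)/iPr(0°) eclipsed 3.2; Cl(120°)/CHO(120°) eclipsed 2.1; CN(240°)/F(240°) eclipsed 1.6 → 6.9 kcal/mol.
B has the highest total (7.5 kcal/mol).

B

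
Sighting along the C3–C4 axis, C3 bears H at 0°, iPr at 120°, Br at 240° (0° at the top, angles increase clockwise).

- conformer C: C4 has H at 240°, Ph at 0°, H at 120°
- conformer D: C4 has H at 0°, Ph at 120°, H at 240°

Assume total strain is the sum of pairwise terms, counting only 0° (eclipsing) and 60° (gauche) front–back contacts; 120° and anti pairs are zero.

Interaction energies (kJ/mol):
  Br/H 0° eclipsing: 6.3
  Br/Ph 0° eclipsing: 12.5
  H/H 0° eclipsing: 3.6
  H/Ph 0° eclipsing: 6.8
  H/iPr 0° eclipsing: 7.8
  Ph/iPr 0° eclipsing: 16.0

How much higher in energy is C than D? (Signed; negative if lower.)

C (eclipsed): H(0°)/Ph(0°) eclipsed 6.8; iPr(120°)/H(120°) eclipsed 7.8; Br(240°)/H(240°) eclipsed 6.3 → 20.9 kJ/mol.
D (eclipsed): H(0°)/H(0°) eclipsed 3.6; iPr(120°)/Ph(120°) eclipsed 16.0; Br(240°)/H(240°) eclipsed 6.3 → 25.9 kJ/mol.
E(C) − E(D) = 20.9 − 25.9 = -5.0 kJ/mol.

-5.0 kJ/mol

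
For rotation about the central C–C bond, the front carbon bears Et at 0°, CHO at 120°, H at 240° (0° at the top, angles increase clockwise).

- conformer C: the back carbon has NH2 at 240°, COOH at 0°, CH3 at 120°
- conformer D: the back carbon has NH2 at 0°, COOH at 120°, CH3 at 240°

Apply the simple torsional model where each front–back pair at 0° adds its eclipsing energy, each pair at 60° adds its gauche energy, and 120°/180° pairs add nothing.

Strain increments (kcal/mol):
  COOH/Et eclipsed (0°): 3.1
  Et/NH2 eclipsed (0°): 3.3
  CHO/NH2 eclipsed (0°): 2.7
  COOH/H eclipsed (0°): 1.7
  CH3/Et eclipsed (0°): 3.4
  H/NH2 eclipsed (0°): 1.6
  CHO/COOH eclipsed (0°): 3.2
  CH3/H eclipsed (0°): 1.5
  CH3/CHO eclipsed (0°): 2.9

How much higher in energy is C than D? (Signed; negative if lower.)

-0.4 kcal/mol

C (eclipsed): Et–COOH eclipsed, CHO–CH3 eclipsed, H–NH2 eclipsed; 3.1 + 2.9 + 1.6 = 7.6 kcal/mol.
D (eclipsed): Et–NH2 eclipsed, CHO–COOH eclipsed, H–CH3 eclipsed; 3.3 + 3.2 + 1.5 = 8.0 kcal/mol.
E(C) − E(D) = 7.6 − 8.0 = -0.4 kcal/mol.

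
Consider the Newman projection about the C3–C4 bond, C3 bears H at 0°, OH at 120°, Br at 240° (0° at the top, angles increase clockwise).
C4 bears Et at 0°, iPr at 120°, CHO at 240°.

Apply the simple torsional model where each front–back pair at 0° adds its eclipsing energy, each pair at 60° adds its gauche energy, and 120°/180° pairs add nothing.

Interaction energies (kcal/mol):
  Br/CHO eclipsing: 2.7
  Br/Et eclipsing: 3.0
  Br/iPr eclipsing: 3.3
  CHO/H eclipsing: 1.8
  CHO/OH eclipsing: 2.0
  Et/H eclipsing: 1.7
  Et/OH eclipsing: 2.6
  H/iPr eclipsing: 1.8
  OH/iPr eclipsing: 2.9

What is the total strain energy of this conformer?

This conformer (eclipsed): H(0°)/Et(0°) eclipsed 1.7; OH(120°)/iPr(120°) eclipsed 2.9; Br(240°)/CHO(240°) eclipsed 2.7 → 7.3 kcal/mol.

7.3 kcal/mol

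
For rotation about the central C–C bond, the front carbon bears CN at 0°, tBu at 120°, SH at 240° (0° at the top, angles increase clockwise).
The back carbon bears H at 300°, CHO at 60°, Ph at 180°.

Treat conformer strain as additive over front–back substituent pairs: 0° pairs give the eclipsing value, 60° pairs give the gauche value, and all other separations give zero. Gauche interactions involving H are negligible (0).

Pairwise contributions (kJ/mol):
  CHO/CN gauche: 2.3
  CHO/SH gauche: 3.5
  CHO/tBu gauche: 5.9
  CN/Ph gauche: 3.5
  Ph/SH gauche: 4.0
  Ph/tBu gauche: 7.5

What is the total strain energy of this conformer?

19.7 kJ/mol

This conformer (staggered): CN(0°)/CHO(60°) gauche 2.3; tBu(120°)/CHO(60°) gauche 5.9; tBu(120°)/Ph(180°) gauche 7.5; SH(240°)/Ph(180°) gauche 4.0 → 19.7 kJ/mol.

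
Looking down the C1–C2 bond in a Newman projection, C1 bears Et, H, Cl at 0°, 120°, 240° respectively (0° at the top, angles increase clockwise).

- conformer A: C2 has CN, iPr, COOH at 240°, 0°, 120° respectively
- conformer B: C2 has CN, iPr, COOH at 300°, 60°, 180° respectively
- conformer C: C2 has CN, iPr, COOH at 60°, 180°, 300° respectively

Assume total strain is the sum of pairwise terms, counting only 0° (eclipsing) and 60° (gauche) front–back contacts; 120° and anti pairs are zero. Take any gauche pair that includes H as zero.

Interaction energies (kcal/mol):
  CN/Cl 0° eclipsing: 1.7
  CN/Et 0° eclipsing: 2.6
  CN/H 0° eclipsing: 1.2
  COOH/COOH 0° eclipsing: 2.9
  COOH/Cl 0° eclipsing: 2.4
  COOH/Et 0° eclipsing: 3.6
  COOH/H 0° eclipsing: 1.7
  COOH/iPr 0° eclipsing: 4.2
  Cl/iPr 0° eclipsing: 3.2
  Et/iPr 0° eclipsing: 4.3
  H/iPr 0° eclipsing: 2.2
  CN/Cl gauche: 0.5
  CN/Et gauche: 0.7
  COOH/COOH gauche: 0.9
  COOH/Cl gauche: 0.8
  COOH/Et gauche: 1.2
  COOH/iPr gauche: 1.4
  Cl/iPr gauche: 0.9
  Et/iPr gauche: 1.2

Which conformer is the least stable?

A (eclipsed): Et–iPr eclipsed, H–COOH eclipsed, Cl–CN eclipsed; 4.3 + 1.7 + 1.7 = 7.7 kcal/mol.
B (staggered): Et–CN gauche, Et–iPr gauche, Cl–CN gauche, Cl–COOH gauche; 0.7 + 1.2 + 0.5 + 0.8 = 3.2 kcal/mol.
C (staggered): Et–CN gauche, Et–COOH gauche, Cl–iPr gauche, Cl–COOH gauche; 0.7 + 1.2 + 0.9 + 0.8 = 3.6 kcal/mol.
A has the highest total (7.7 kcal/mol).

A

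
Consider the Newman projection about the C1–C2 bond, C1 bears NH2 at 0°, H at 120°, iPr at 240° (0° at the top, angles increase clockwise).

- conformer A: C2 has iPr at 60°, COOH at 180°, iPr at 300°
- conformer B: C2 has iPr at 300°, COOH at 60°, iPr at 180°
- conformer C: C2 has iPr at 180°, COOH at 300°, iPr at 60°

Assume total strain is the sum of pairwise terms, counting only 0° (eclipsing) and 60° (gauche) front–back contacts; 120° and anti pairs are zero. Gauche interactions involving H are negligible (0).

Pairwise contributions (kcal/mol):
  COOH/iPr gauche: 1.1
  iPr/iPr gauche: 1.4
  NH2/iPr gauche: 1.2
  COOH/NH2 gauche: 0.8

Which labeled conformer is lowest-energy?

C

A is staggered. NH2 at 0° is gauche with iPr at 60° (1.2); NH2 at 0° is gauche with iPr at 300° (1.2); iPr at 240° is gauche with COOH at 180° (1.1); iPr at 240° is gauche with iPr at 300° (1.4). Total 4.9 kcal/mol.
B is staggered. NH2 at 0° is gauche with iPr at 300° (1.2); NH2 at 0° is gauche with COOH at 60° (0.8); iPr at 240° is gauche with iPr at 300° (1.4); iPr at 240° is gauche with iPr at 180° (1.4). Total 4.8 kcal/mol.
C is staggered. NH2 at 0° is gauche with COOH at 300° (0.8); NH2 at 0° is gauche with iPr at 60° (1.2); iPr at 240° is gauche with iPr at 180° (1.4); iPr at 240° is gauche with COOH at 300° (1.1). Total 4.5 kcal/mol.
C has the lowest total (4.5 kcal/mol).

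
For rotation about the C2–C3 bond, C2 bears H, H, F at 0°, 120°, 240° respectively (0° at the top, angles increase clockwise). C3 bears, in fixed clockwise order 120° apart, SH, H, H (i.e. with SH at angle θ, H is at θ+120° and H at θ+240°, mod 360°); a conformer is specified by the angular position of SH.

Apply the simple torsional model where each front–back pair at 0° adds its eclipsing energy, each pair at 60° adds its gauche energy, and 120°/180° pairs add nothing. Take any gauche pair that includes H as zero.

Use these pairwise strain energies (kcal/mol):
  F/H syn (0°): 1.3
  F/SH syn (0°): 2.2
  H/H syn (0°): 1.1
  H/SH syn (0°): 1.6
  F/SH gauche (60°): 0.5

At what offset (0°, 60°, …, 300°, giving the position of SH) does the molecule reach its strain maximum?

SH at 0° is eclipsed. H at 0° is eclipsed with SH at 0° (1.6); H at 120° is eclipsed with H at 120° (1.1); F at 240° is eclipsed with H at 240° (1.3). Total 4.0 kcal/mol.
SH at 60° (staggered): no non-H gauche contacts → 0.0 kcal/mol.
SH at 120° is eclipsed. H at 0° is eclipsed with H at 0° (1.1); H at 120° is eclipsed with SH at 120° (1.6); F at 240° is eclipsed with H at 240° (1.3). Total 4.0 kcal/mol.
SH at 180° is staggered. F at 240° is gauche with SH at 180° (0.5). Total 0.5 kcal/mol.
SH at 240° is eclipsed. H at 0° is eclipsed with H at 0° (1.1); H at 120° is eclipsed with H at 120° (1.1); F at 240° is eclipsed with SH at 240° (2.2). Total 4.4 kcal/mol.
SH at 300° is staggered. F at 240° is gauche with SH at 300° (0.5). Total 0.5 kcal/mol.
The maximum (4.4 kcal/mol) occurs with SH at 240°.

240°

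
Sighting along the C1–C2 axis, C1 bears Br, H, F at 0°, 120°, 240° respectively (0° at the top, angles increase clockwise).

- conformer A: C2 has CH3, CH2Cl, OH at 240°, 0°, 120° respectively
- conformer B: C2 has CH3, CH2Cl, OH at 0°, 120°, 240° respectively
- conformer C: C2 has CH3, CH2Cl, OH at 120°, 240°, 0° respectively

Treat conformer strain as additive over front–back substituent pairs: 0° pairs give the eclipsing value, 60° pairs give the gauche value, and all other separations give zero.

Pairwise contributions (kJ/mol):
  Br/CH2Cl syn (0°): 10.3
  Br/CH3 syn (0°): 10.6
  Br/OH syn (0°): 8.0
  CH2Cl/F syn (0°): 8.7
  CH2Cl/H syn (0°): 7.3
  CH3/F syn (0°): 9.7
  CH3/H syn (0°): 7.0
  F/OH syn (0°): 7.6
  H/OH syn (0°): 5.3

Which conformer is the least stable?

B

A (eclipsed): Br(0°)/CH2Cl(0°) eclipsed 10.3; H(120°)/OH(120°) eclipsed 5.3; F(240°)/CH3(240°) eclipsed 9.7 → 25.3 kJ/mol.
B (eclipsed): Br(0°)/CH3(0°) eclipsed 10.6; H(120°)/CH2Cl(120°) eclipsed 7.3; F(240°)/OH(240°) eclipsed 7.6 → 25.5 kJ/mol.
C (eclipsed): Br(0°)/OH(0°) eclipsed 8.0; H(120°)/CH3(120°) eclipsed 7.0; F(240°)/CH2Cl(240°) eclipsed 8.7 → 23.7 kJ/mol.
B has the highest total (25.5 kJ/mol).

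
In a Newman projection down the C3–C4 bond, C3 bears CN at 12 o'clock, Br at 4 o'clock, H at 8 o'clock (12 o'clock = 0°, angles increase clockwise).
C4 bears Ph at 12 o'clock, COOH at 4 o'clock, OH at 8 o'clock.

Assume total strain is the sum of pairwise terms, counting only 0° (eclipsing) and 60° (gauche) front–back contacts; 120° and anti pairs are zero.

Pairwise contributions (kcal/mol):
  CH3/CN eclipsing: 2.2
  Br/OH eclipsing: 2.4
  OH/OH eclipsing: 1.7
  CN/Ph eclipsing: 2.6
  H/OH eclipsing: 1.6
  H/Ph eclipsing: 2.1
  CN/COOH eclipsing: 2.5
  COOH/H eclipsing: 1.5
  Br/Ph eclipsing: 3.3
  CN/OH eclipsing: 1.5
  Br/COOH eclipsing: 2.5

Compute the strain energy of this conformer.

This conformer (eclipsed): CN(0°)/Ph(0°) eclipsed 2.6; Br(120°)/COOH(120°) eclipsed 2.5; H(240°)/OH(240°) eclipsed 1.6 → 6.7 kcal/mol.

6.7 kcal/mol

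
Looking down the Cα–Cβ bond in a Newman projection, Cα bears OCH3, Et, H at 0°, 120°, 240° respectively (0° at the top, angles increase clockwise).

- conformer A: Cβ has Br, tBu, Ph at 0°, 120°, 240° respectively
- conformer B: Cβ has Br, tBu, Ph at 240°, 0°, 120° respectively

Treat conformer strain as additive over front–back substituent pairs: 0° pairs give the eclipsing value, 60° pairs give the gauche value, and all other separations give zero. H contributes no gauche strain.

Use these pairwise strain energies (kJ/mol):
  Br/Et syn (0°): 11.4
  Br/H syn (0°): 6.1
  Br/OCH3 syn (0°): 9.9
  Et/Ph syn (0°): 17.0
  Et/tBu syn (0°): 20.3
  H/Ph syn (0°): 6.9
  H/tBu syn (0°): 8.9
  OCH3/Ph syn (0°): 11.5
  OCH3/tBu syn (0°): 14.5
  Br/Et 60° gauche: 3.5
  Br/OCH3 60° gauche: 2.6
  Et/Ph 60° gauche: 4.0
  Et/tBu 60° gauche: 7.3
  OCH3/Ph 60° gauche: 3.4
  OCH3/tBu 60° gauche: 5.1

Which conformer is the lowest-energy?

A

A is eclipsed. OCH3 at 0° is eclipsed with Br at 0° (9.9); Et at 120° is eclipsed with tBu at 120° (20.3); H at 240° is eclipsed with Ph at 240° (6.9). Total 37.1 kJ/mol.
B is eclipsed. OCH3 at 0° is eclipsed with tBu at 0° (14.5); Et at 120° is eclipsed with Ph at 120° (17.0); H at 240° is eclipsed with Br at 240° (6.1). Total 37.6 kJ/mol.
A has the lowest total (37.1 kJ/mol).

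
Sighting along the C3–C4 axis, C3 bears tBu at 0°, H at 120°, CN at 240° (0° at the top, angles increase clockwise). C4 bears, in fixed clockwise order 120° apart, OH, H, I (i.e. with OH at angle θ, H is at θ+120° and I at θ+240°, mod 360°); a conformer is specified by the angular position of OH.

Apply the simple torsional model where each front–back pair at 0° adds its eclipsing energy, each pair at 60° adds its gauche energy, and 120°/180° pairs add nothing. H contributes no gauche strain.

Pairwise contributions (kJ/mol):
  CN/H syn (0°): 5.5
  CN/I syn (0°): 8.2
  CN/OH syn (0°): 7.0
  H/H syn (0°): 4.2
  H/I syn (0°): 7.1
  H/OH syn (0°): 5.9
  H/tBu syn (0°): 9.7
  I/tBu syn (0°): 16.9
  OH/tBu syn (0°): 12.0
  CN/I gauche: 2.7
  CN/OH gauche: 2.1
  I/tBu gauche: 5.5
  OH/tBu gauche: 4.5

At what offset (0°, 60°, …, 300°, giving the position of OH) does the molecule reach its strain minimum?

180°

OH at 0° (eclipsed): tBu(0°)/OH(0°) eclipsed 12.0; H(120°)/H(120°) eclipsed 4.2; CN(240°)/I(240°) eclipsed 8.2 → 24.4 kJ/mol.
OH at 60° (staggered): tBu(0°)/OH(60°) gauche 4.5; tBu(0°)/I(300°) gauche 5.5; CN(240°)/I(300°) gauche 2.7 → 12.7 kJ/mol.
OH at 120° (eclipsed): tBu(0°)/I(0°) eclipsed 16.9; H(120°)/OH(120°) eclipsed 5.9; CN(240°)/H(240°) eclipsed 5.5 → 28.3 kJ/mol.
OH at 180° (staggered): tBu(0°)/I(60°) gauche 5.5; CN(240°)/OH(180°) gauche 2.1 → 7.6 kJ/mol.
OH at 240° (eclipsed): tBu(0°)/H(0°) eclipsed 9.7; H(120°)/I(120°) eclipsed 7.1; CN(240°)/OH(240°) eclipsed 7.0 → 23.8 kJ/mol.
OH at 300° (staggered): tBu(0°)/OH(300°) gauche 4.5; CN(240°)/OH(300°) gauche 2.1; CN(240°)/I(180°) gauche 2.7 → 9.3 kJ/mol.
The minimum (7.6 kJ/mol) occurs with OH at 180°.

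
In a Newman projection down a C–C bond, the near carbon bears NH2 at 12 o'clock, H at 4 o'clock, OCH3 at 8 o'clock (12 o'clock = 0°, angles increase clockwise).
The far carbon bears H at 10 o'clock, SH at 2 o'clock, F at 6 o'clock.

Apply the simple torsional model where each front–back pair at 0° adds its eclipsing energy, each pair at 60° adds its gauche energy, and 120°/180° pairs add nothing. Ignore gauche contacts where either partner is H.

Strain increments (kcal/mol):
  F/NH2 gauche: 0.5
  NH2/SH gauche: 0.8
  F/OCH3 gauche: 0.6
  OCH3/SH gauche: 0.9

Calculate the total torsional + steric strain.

1.4 kcal/mol

This conformer is staggered. NH2 at 0° is gauche with SH at 60° (0.8); OCH3 at 240° is gauche with F at 180° (0.6). Total 1.4 kcal/mol.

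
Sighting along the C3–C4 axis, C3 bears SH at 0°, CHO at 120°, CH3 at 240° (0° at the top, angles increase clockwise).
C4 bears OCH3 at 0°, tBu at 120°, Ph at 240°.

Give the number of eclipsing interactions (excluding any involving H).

3

Non-H eclipsing pairs: SH(0°)/OCH3(0°); CHO(120°)/tBu(120°); CH3(240°)/Ph(240°) — 3 interactions.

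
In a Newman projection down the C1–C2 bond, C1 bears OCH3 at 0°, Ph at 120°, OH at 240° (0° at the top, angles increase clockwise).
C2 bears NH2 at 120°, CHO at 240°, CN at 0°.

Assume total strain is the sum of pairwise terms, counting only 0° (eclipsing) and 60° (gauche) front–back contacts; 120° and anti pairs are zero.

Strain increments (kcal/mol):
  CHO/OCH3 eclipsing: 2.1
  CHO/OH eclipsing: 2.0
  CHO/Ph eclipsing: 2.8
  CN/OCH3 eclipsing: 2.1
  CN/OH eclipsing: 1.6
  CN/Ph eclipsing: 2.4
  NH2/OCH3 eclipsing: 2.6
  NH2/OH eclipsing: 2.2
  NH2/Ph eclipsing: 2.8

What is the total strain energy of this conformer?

6.9 kcal/mol

This conformer (eclipsed): OCH3–CN eclipsed, Ph–NH2 eclipsed, OH–CHO eclipsed; 2.1 + 2.8 + 2.0 = 6.9 kcal/mol.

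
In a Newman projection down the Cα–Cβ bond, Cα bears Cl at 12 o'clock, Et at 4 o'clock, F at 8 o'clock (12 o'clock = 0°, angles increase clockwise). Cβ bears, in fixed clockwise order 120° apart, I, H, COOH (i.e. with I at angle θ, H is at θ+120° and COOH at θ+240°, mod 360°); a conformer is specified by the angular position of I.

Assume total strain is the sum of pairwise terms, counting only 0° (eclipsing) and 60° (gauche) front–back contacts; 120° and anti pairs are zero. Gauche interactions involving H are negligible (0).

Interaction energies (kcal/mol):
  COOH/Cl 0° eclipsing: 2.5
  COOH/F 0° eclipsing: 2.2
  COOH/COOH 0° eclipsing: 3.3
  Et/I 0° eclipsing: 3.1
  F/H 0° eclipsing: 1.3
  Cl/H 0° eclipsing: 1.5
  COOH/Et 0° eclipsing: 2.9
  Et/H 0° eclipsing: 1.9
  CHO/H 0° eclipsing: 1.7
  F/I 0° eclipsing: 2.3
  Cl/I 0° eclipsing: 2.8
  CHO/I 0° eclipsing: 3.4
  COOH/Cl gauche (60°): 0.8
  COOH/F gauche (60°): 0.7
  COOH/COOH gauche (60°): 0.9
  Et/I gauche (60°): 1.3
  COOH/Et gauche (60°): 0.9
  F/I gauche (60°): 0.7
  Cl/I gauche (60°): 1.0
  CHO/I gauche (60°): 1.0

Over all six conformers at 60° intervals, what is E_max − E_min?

I at 0° is eclipsed. Cl at 0° is eclipsed with I at 0° (2.8); Et at 120° is eclipsed with H at 120° (1.9); F at 240° is eclipsed with COOH at 240° (2.2). Total 6.9 kcal/mol.
I at 60° is staggered. Cl at 0° is gauche with I at 60° (1.0); Cl at 0° is gauche with COOH at 300° (0.8); Et at 120° is gauche with I at 60° (1.3); F at 240° is gauche with COOH at 300° (0.7). Total 3.8 kcal/mol.
I at 120° is eclipsed. Cl at 0° is eclipsed with COOH at 0° (2.5); Et at 120° is eclipsed with I at 120° (3.1); F at 240° is eclipsed with H at 240° (1.3). Total 6.9 kcal/mol.
I at 180° is staggered. Cl at 0° is gauche with COOH at 60° (0.8); Et at 120° is gauche with I at 180° (1.3); Et at 120° is gauche with COOH at 60° (0.9); F at 240° is gauche with I at 180° (0.7). Total 3.7 kcal/mol.
I at 240° is eclipsed. Cl at 0° is eclipsed with H at 0° (1.5); Et at 120° is eclipsed with COOH at 120° (2.9); F at 240° is eclipsed with I at 240° (2.3). Total 6.7 kcal/mol.
I at 300° is staggered. Cl at 0° is gauche with I at 300° (1.0); Et at 120° is gauche with COOH at 180° (0.9); F at 240° is gauche with I at 300° (0.7); F at 240° is gauche with COOH at 180° (0.7). Total 3.3 kcal/mol.
Max at 0° (6.9 kcal/mol), min at 300° (3.3 kcal/mol); barrier = 3.6 kcal/mol.

3.6 kcal/mol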